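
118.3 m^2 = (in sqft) 1273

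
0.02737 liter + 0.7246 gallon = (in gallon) 0.7318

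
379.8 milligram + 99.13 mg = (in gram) 0.4789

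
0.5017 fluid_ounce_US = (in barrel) 9.332e-05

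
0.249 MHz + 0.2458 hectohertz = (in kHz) 249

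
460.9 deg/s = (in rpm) 76.82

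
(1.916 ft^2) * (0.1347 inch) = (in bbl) 0.003831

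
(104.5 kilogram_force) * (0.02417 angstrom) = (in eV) 1.546e+10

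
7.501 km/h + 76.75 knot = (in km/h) 149.6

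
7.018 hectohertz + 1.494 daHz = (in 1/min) 4.3e+04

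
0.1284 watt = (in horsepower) 0.0001722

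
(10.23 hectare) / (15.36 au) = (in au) 2.976e-19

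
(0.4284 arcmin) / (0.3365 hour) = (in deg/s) 5.894e-06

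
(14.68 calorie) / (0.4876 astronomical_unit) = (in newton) 8.42e-10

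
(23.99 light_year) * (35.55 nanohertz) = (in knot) 1.568e+10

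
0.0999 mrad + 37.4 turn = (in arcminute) 8.078e+05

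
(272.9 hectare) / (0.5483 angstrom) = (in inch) 1.96e+18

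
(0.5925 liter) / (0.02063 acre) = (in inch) 0.0002794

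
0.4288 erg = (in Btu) 4.064e-11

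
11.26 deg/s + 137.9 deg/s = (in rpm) 24.86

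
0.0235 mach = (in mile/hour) 17.9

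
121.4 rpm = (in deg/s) 728.4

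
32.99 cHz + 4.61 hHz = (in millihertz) 4.613e+05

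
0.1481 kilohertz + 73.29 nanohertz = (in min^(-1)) 8886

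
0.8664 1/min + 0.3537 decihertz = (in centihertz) 4.981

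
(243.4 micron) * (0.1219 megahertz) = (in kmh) 106.8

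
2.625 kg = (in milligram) 2.625e+06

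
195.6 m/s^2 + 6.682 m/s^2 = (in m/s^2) 202.3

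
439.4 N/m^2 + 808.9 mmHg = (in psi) 15.71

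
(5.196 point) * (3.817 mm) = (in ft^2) 7.531e-05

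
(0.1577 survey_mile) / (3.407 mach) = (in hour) 6.077e-05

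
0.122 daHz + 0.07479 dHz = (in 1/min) 73.65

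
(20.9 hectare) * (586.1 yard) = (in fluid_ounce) 3.787e+12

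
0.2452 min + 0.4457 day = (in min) 642.1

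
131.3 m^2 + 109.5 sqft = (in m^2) 141.5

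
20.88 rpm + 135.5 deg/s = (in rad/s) 4.551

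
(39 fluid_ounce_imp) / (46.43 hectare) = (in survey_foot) 7.83e-09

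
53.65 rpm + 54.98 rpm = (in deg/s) 651.8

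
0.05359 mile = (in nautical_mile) 0.04657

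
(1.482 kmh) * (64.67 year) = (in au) 0.005612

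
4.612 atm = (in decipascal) 4.673e+06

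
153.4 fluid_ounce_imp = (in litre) 4.359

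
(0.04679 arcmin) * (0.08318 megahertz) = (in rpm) 10.81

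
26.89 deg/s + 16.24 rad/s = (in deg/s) 957.4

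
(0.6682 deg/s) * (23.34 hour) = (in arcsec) 2.021e+08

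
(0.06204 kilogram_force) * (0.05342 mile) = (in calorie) 12.5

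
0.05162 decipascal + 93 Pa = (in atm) 0.0009179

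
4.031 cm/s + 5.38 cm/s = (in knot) 0.1829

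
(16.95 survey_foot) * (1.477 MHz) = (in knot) 1.483e+07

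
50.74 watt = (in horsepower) 0.06804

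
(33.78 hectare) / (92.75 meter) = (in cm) 3.642e+05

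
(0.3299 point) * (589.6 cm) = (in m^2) 0.0006862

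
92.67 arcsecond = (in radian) 0.0004493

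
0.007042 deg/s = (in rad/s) 0.0001229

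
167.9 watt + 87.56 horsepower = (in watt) 6.546e+04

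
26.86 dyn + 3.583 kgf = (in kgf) 3.583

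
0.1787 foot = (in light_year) 5.757e-18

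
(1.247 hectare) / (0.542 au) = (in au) 1.028e-18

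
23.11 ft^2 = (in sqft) 23.11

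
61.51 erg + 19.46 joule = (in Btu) 0.01844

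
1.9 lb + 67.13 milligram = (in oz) 30.4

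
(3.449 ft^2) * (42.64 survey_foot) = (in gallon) 1100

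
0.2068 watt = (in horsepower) 0.0002773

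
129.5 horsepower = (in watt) 9.657e+04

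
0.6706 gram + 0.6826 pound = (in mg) 3.103e+05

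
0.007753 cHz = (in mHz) 0.07753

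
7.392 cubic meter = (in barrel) 46.49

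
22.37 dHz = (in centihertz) 223.7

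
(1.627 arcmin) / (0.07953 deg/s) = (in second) 0.341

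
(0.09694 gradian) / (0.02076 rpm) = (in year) 2.221e-08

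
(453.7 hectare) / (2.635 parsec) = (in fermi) 5.58e+04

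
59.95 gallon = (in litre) 226.9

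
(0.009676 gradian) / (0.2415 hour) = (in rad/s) 1.748e-07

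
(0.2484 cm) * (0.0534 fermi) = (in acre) 3.278e-23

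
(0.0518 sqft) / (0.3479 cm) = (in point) 3921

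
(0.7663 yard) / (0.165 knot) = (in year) 2.618e-07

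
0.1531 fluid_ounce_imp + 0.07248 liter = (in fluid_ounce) 2.598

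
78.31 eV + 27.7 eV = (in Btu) 1.61e-20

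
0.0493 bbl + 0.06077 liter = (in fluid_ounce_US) 267.1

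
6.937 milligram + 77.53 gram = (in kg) 0.07754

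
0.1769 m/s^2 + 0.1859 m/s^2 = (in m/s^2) 0.3628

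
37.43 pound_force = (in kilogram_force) 16.98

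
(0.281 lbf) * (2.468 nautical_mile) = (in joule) 5713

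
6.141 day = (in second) 5.306e+05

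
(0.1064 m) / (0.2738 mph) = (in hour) 0.0002415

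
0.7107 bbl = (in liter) 113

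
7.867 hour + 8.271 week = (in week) 8.318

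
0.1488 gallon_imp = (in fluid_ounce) 22.87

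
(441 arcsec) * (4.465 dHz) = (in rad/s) 0.0009546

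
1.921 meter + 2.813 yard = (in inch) 176.9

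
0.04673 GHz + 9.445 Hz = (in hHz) 4.673e+05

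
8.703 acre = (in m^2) 3.522e+04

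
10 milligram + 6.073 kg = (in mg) 6.073e+06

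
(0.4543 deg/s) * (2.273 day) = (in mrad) 1.557e+06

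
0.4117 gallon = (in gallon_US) 0.4117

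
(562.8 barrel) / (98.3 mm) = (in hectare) 0.09103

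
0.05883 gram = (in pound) 0.0001297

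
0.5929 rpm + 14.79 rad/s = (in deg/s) 851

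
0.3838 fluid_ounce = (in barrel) 7.139e-05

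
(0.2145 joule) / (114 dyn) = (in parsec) 6.098e-15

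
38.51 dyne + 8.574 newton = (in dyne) 8.574e+05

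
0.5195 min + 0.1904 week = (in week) 0.1905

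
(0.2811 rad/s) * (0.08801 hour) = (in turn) 14.17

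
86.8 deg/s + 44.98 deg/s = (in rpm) 21.96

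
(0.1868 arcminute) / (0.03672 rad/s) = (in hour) 4.111e-07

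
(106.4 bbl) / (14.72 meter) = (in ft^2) 12.37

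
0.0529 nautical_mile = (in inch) 3857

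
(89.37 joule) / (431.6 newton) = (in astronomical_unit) 1.384e-12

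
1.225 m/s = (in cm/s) 122.5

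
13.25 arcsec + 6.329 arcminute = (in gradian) 0.1213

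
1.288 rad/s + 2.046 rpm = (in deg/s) 86.07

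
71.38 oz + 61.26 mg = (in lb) 4.461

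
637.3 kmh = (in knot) 344.1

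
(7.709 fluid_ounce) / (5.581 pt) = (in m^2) 0.1158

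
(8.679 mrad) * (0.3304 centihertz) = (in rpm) 0.0002738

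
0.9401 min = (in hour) 0.01567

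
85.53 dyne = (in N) 0.0008553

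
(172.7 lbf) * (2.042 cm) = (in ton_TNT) 3.749e-09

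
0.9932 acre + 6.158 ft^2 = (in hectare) 0.402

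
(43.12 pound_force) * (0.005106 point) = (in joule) 0.0003455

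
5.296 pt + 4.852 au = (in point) 2.058e+15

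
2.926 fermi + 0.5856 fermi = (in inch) 1.383e-13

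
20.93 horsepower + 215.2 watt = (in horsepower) 21.22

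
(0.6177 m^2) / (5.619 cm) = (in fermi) 1.099e+16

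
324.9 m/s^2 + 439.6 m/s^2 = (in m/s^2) 764.5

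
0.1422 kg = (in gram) 142.2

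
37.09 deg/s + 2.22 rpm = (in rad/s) 0.8798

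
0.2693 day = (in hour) 6.463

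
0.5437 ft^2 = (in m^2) 0.05051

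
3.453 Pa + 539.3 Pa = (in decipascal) 5428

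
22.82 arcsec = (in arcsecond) 22.82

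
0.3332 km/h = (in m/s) 0.09256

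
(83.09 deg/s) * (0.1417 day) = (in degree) 1.017e+06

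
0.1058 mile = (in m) 170.3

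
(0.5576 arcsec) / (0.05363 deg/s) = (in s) 0.002888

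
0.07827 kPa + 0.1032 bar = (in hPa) 104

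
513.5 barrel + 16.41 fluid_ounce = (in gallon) 2.157e+04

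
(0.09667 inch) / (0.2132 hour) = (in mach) 9.395e-09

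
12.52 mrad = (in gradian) 0.797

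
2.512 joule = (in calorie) 0.6004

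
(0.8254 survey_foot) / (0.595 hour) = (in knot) 0.0002283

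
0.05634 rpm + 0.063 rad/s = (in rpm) 0.6579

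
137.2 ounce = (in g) 3890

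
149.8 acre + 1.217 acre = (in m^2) 6.111e+05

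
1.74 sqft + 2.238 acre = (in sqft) 9.749e+04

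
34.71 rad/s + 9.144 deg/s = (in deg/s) 1998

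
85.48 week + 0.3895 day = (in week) 85.54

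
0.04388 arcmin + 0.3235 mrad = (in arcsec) 69.36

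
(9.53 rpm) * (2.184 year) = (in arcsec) 1.418e+13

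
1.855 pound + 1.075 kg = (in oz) 67.6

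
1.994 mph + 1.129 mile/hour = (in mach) 0.0041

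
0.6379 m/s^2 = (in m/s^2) 0.6379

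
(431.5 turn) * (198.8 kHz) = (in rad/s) 5.39e+08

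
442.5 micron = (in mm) 0.4425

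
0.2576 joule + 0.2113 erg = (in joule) 0.2576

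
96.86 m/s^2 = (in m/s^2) 96.86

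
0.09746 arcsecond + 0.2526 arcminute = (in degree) 0.004237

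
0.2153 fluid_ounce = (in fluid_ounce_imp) 0.2241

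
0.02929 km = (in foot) 96.1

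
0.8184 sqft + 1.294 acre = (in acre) 1.294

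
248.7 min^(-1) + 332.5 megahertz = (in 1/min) 1.995e+10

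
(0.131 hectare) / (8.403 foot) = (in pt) 1.45e+06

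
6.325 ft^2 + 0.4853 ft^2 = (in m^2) 0.6327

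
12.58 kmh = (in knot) 6.793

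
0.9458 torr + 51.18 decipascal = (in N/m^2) 131.2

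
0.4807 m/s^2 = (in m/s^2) 0.4807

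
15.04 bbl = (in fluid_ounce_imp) 8.416e+04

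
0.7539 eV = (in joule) 1.208e-19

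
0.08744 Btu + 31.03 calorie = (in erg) 2.221e+09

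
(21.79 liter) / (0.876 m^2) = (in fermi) 2.487e+13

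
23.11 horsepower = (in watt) 1.723e+04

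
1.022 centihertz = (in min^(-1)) 0.6132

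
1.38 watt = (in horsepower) 0.001851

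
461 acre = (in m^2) 1.866e+06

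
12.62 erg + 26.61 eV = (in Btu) 1.196e-09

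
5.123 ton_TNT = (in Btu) 2.032e+07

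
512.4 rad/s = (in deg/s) 2.936e+04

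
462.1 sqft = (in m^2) 42.93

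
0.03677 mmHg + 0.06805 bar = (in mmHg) 51.08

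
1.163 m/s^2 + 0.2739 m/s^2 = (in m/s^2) 1.437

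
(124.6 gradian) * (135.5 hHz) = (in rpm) 2.532e+05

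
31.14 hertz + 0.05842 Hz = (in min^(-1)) 1872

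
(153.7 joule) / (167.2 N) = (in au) 6.145e-12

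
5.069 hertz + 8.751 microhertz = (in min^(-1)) 304.1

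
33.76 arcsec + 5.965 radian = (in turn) 0.9494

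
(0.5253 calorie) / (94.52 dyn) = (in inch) 9.155e+04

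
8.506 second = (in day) 9.845e-05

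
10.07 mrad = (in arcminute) 34.62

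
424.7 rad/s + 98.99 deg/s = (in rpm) 4072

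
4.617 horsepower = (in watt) 3443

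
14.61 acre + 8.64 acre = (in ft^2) 1.013e+06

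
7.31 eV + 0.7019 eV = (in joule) 1.284e-18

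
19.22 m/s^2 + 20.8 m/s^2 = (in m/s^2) 40.02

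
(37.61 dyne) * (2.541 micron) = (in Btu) 9.058e-13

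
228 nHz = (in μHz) 0.228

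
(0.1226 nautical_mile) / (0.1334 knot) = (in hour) 0.919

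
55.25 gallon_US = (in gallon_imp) 46.01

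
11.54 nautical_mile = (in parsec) 6.926e-13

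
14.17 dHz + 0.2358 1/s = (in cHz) 165.3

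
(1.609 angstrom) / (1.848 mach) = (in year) 8.108e-21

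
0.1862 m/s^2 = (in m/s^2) 0.1862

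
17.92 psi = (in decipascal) 1.236e+06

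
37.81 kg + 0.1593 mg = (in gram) 3.781e+04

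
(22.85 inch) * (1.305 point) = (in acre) 6.603e-08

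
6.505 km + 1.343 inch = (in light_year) 6.876e-13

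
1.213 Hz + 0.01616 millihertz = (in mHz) 1213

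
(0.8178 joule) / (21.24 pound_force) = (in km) 8.656e-06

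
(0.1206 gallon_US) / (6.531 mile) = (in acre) 1.073e-11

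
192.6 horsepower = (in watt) 1.436e+05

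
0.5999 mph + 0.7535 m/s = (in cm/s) 102.2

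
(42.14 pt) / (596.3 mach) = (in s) 7.322e-08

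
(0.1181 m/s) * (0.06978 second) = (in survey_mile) 5.121e-06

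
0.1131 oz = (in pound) 0.007069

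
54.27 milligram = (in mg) 54.27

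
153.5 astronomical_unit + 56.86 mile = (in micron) 2.296e+19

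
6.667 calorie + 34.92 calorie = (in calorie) 41.59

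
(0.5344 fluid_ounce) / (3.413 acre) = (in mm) 1.144e-06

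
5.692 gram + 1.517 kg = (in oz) 53.71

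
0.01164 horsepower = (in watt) 8.68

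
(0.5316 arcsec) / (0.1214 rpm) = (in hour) 5.631e-08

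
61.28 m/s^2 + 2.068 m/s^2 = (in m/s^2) 63.35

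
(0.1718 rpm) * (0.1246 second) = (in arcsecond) 462.4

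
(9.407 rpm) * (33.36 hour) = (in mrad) 1.183e+08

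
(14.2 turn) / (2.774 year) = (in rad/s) 1.02e-06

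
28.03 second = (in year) 8.888e-07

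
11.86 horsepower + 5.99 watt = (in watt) 8850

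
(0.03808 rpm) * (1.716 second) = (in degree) 0.3921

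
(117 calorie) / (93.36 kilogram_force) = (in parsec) 1.733e-17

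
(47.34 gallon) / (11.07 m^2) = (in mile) 1.006e-05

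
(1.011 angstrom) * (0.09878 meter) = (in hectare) 9.987e-16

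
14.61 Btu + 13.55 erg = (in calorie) 3684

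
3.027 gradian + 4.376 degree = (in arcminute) 426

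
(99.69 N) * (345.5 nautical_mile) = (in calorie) 1.525e+07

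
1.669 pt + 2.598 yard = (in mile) 0.001477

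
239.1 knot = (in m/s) 123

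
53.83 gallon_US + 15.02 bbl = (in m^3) 2.592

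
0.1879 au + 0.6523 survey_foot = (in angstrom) 2.811e+20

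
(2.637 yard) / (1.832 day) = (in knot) 2.961e-05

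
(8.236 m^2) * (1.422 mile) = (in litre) 1.885e+07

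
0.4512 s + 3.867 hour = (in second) 1.392e+04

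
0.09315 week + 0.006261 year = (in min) 4230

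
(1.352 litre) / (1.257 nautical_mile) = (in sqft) 6.251e-06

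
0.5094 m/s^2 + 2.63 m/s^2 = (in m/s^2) 3.139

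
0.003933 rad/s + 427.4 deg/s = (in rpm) 71.27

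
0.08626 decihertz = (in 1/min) 0.5176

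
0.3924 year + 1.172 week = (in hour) 3634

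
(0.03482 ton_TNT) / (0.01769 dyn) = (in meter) 8.236e+14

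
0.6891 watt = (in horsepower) 0.0009241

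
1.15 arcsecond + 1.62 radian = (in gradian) 103.1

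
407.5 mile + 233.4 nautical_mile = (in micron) 1.088e+12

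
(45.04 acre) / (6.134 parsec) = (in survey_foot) 3.159e-12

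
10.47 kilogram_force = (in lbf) 23.08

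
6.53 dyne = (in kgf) 6.659e-06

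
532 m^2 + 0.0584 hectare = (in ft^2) 1.201e+04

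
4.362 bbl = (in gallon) 183.2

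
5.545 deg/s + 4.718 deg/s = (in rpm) 1.711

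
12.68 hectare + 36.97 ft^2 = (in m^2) 1.268e+05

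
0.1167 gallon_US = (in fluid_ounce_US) 14.94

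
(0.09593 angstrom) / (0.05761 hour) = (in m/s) 4.625e-14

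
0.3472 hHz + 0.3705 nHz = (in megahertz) 3.472e-05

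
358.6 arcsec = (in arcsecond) 358.6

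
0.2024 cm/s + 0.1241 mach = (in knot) 82.14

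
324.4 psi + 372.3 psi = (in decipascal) 4.804e+07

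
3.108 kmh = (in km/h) 3.108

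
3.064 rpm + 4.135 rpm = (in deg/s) 43.19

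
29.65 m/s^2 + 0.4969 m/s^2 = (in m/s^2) 30.15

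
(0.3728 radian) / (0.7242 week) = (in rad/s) 8.511e-07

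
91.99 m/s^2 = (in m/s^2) 91.99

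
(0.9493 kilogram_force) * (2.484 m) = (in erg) 2.312e+08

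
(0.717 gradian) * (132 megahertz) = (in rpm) 1.42e+07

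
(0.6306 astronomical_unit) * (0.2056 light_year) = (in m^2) 1.835e+26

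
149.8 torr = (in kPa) 19.97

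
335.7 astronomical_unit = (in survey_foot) 1.648e+14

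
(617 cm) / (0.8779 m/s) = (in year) 2.229e-07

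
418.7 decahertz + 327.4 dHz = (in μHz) 4.22e+09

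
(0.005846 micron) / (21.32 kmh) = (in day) 1.143e-14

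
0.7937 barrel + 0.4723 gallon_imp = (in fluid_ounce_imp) 4517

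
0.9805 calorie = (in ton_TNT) 9.805e-10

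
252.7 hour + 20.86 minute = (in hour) 253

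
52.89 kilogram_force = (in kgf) 52.89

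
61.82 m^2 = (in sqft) 665.4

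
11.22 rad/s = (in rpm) 107.1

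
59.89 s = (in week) 9.902e-05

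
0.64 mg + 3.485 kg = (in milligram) 3.485e+06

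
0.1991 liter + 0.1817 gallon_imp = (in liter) 1.025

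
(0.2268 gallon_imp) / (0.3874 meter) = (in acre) 6.577e-07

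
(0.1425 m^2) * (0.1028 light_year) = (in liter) 1.386e+17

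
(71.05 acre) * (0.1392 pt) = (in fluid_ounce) 4.774e+05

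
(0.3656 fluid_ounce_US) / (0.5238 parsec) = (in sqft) 7.201e-21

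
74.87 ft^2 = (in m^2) 6.956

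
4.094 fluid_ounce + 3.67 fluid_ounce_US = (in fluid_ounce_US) 7.764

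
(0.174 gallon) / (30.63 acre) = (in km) 5.314e-12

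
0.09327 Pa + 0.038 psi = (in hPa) 2.621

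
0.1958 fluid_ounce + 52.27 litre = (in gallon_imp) 11.5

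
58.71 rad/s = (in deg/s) 3364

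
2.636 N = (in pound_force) 0.5926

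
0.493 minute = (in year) 9.38e-07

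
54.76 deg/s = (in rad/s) 0.9557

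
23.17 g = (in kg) 0.02317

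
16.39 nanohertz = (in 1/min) 9.834e-07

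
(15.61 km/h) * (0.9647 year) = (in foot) 4.328e+08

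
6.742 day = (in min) 9708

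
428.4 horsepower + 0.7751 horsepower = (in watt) 3.2e+05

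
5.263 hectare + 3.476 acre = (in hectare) 6.67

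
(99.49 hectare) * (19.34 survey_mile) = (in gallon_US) 8.18e+12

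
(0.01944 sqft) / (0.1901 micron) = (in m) 9500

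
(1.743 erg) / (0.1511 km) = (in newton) 1.154e-09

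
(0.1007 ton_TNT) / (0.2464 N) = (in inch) 6.732e+10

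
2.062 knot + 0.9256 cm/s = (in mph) 2.394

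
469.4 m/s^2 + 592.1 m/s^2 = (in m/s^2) 1062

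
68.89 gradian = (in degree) 62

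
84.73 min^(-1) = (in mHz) 1412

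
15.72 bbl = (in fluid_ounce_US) 8.451e+04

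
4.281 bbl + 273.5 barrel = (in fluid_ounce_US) 1.493e+06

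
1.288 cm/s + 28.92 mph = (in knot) 25.16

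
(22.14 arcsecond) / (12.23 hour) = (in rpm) 2.328e-08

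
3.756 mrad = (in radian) 0.003756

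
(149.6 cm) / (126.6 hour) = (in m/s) 3.282e-06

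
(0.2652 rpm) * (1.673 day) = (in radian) 4014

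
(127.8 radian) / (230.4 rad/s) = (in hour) 0.0001541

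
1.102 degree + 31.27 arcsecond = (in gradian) 1.234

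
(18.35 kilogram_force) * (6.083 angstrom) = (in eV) 6.832e+11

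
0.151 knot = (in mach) 0.0002281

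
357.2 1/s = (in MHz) 0.0003572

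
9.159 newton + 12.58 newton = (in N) 21.74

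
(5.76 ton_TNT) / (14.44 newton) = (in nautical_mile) 9.012e+05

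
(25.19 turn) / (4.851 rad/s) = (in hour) 0.009063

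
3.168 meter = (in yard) 3.465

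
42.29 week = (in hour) 7105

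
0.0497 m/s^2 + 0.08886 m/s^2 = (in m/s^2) 0.1386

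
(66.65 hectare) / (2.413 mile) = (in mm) 1.716e+05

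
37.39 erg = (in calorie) 8.936e-07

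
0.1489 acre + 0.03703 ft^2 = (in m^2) 602.6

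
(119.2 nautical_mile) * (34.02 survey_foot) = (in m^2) 2.289e+06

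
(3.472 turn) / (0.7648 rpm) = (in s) 272.4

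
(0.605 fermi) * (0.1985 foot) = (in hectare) 3.66e-21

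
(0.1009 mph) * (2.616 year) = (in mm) 3.721e+09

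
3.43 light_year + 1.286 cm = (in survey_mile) 2.016e+13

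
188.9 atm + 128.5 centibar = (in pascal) 1.927e+07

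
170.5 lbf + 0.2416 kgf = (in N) 760.8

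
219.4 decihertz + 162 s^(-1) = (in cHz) 1.839e+04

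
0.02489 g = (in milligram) 24.89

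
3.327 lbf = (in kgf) 1.509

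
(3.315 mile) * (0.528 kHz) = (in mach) 8273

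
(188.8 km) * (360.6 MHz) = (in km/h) 2.451e+14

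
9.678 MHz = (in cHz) 9.678e+08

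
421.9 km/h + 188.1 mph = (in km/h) 724.6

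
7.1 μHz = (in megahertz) 7.1e-12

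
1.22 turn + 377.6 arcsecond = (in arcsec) 1.581e+06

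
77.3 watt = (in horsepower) 0.1037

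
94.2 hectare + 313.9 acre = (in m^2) 2.212e+06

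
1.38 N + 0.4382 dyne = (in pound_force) 0.3102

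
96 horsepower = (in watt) 7.159e+04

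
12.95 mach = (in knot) 8571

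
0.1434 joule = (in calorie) 0.03427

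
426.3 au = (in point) 1.808e+17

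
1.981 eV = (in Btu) 3.008e-22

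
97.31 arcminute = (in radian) 0.02831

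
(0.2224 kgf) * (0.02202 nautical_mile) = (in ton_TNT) 2.126e-08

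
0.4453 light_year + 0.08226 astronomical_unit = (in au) 2.816e+04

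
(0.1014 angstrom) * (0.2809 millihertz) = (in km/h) 1.025e-14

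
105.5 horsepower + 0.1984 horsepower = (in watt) 7.882e+04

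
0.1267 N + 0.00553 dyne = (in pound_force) 0.02848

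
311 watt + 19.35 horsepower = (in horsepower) 19.77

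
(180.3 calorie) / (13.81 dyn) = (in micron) 5.463e+12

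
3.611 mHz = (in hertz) 0.003611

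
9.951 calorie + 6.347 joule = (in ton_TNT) 1.147e-08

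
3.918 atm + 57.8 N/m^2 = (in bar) 3.97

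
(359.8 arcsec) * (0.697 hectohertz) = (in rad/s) 0.1216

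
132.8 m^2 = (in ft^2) 1429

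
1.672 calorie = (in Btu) 0.006631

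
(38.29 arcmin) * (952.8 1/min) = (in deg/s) 10.13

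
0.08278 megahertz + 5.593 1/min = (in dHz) 8.278e+05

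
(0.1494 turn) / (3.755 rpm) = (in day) 2.763e-05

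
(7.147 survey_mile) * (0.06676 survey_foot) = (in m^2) 234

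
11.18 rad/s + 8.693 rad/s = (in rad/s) 19.87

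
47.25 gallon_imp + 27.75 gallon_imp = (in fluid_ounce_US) 1.153e+04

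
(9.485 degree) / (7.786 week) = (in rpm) 3.357e-07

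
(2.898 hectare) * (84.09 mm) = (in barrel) 1.533e+04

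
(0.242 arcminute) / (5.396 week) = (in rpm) 2.06e-10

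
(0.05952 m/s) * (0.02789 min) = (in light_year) 1.053e-17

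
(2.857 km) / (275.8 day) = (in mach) 3.521e-07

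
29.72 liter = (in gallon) 7.851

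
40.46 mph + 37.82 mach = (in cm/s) 1.29e+06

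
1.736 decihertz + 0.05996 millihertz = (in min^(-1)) 10.42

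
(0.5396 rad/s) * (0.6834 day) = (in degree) 1.826e+06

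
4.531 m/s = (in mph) 10.14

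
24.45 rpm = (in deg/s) 146.7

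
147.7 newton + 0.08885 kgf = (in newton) 148.6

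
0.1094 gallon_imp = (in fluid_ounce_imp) 17.5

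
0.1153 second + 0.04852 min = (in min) 0.05044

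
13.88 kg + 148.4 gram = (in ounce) 494.8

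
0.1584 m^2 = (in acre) 3.914e-05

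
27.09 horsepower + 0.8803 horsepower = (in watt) 2.086e+04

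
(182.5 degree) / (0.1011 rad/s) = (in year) 9.99e-07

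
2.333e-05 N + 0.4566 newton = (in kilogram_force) 0.04656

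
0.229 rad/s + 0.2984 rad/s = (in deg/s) 30.22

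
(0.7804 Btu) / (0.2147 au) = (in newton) 2.564e-08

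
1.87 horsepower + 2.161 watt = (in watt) 1397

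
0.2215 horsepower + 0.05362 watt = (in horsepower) 0.2216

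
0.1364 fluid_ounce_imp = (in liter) 0.003876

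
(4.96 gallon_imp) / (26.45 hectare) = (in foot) 2.797e-07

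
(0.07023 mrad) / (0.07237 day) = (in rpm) 1.073e-07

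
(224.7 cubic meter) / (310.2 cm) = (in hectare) 0.007244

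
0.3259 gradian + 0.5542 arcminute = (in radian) 0.00528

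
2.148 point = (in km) 7.578e-07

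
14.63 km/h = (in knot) 7.9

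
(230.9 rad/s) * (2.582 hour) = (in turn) 3.416e+05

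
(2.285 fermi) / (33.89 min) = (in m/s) 1.124e-18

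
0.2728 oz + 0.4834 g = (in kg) 0.008217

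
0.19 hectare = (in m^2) 1900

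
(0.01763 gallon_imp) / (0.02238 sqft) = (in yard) 0.04216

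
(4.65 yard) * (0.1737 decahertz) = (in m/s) 7.386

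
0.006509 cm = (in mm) 0.06509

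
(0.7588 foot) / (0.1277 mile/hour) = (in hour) 0.001125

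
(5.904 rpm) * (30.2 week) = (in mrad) 1.129e+10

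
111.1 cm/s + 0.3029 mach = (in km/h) 375.3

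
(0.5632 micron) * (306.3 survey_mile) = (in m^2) 0.2776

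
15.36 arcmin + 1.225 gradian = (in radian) 0.02371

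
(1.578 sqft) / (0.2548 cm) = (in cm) 5754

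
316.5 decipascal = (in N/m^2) 31.65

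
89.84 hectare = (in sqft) 9.67e+06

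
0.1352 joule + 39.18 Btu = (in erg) 4.134e+11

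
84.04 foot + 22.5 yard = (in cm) 4619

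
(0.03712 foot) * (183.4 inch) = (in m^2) 0.05271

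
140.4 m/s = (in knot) 272.9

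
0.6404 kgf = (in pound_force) 1.412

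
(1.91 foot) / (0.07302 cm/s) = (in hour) 0.2215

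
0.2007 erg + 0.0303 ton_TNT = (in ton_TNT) 0.0303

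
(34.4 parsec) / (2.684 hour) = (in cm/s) 1.099e+16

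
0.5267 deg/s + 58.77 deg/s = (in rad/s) 1.035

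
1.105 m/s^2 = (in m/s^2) 1.105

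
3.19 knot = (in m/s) 1.641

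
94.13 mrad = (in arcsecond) 1.942e+04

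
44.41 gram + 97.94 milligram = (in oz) 1.57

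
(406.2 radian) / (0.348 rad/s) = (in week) 0.00193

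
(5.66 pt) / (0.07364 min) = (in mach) 1.327e-06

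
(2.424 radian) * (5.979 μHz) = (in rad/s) 1.449e-05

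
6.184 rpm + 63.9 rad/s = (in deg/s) 3698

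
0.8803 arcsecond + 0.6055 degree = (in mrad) 10.57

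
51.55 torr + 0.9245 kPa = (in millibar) 77.97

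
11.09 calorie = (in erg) 4.64e+08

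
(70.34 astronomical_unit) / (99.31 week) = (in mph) 3.919e+05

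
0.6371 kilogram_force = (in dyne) 6.248e+05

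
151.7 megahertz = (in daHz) 1.517e+07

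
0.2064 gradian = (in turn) 0.000516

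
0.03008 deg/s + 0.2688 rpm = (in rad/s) 0.02867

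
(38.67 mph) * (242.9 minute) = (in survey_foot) 8.266e+05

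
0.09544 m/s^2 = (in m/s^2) 0.09544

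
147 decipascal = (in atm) 0.0001451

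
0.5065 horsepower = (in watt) 377.7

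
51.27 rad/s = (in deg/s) 2938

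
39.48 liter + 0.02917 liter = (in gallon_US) 10.44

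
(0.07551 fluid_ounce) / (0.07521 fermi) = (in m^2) 2.969e+10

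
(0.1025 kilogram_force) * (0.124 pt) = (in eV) 2.744e+14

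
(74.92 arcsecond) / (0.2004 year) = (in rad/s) 5.747e-11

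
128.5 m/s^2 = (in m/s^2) 128.5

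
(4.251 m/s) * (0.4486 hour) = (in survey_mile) 4.266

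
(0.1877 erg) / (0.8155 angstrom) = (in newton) 230.2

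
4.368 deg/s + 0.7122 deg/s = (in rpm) 0.8467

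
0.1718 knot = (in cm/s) 8.838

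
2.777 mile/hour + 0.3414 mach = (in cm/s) 1.175e+04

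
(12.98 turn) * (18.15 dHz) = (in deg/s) 8481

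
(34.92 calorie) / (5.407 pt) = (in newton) 7.66e+04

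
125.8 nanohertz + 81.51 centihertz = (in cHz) 81.51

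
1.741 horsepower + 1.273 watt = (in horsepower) 1.743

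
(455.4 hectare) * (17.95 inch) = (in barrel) 1.306e+07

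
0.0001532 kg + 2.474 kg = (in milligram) 2.474e+06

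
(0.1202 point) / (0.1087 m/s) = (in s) 0.0003901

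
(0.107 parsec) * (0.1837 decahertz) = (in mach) 1.781e+13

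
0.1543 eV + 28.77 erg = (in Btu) 2.727e-09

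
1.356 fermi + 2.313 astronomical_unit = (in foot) 1.135e+12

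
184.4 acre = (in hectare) 74.62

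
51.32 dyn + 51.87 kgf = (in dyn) 5.087e+07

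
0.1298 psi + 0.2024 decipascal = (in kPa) 0.895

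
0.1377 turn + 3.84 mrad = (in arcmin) 2988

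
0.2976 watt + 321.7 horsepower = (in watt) 2.399e+05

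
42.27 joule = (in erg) 4.227e+08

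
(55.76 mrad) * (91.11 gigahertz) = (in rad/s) 5.08e+09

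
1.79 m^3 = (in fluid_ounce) 6.053e+04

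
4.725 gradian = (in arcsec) 1.531e+04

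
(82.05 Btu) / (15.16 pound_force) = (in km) 1.284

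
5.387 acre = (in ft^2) 2.347e+05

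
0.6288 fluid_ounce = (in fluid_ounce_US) 0.6288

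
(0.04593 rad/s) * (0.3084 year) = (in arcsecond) 9.214e+10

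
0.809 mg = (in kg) 8.09e-07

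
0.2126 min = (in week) 2.109e-05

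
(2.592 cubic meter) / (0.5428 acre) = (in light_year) 1.247e-19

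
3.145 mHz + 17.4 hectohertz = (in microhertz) 1.74e+09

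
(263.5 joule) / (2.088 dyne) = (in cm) 1.262e+09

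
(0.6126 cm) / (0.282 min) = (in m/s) 0.0003621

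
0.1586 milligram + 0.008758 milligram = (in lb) 3.69e-07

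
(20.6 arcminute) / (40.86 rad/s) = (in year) 4.65e-12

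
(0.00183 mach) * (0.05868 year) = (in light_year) 1.219e-10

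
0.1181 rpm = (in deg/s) 0.7086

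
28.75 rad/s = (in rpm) 274.5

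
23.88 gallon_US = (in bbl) 0.5686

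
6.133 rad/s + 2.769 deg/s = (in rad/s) 6.181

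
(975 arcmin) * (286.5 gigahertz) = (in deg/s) 4.656e+12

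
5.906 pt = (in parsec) 6.752e-20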